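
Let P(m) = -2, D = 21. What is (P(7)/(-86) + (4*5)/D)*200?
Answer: 176200/903 ≈ 195.13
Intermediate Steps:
(P(7)/(-86) + (4*5)/D)*200 = (-2/(-86) + (4*5)/21)*200 = (-2*(-1/86) + 20*(1/21))*200 = (1/43 + 20/21)*200 = (881/903)*200 = 176200/903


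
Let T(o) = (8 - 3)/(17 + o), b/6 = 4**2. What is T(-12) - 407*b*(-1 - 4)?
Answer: 195361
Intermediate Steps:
b = 96 (b = 6*4**2 = 6*16 = 96)
T(o) = 5/(17 + o)
T(-12) - 407*b*(-1 - 4) = 5/(17 - 12) - 39072*(-1 - 4) = 5/5 - 39072*(-5) = 5*(1/5) - 407*(-480) = 1 + 195360 = 195361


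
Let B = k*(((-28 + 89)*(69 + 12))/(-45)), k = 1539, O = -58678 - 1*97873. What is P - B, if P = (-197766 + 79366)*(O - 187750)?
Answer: 203827036911/5 ≈ 4.0765e+10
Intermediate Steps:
O = -156551 (O = -58678 - 97873 = -156551)
P = 40765238400 (P = (-197766 + 79366)*(-156551 - 187750) = -118400*(-344301) = 40765238400)
B = -844911/5 (B = 1539*(((-28 + 89)*(69 + 12))/(-45)) = 1539*((61*81)*(-1/45)) = 1539*(4941*(-1/45)) = 1539*(-549/5) = -844911/5 ≈ -1.6898e+5)
P - B = 40765238400 - 1*(-844911/5) = 40765238400 + 844911/5 = 203827036911/5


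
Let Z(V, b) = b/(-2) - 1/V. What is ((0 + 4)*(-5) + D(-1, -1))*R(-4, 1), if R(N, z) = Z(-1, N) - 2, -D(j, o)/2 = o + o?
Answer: -16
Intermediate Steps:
Z(V, b) = -1/V - b/2 (Z(V, b) = b*(-½) - 1/V = -b/2 - 1/V = -1/V - b/2)
D(j, o) = -4*o (D(j, o) = -2*(o + o) = -4*o)
R(N, z) = -1 - N/2 (R(N, z) = (-1/(-1) - N/2) - 2 = (-1*(-1) - N/2) - 2 = (1 - N/2) - 2 = -1 - N/2)
((0 + 4)*(-5) + D(-1, -1))*R(-4, 1) = ((0 + 4)*(-5) - 4*(-1))*(-1 - ½*(-4)) = (4*(-5) + 4)*(-1 + 2) = (-20 + 4)*1 = -16*1 = -16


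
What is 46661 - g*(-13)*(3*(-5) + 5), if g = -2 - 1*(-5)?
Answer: 46271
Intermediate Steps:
g = 3 (g = -2 + 5 = 3)
46661 - g*(-13)*(3*(-5) + 5) = 46661 - 3*(-13)*(3*(-5) + 5) = 46661 - (-39)*(-15 + 5) = 46661 - (-39)*(-10) = 46661 - 1*390 = 46661 - 390 = 46271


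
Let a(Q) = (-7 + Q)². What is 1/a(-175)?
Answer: 1/33124 ≈ 3.0190e-5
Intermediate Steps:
1/a(-175) = 1/((-7 - 175)²) = 1/((-182)²) = 1/33124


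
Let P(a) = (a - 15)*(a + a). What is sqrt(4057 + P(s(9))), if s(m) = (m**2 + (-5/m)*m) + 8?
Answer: sqrt(15649) ≈ 125.10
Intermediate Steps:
s(m) = 3 + m**2 (s(m) = (m**2 - 5) + 8 = (-5 + m**2) + 8 = 3 + m**2)
P(a) = 2*a*(-15 + a) (P(a) = (-15 + a)*(2*a) = 2*a*(-15 + a))
sqrt(4057 + P(s(9))) = sqrt(4057 + 2*(3 + 9**2)*(-15 + (3 + 9**2))) = sqrt(4057 + 2*(3 + 81)*(-15 + (3 + 81))) = sqrt(4057 + 2*84*(-15 + 84)) = sqrt(4057 + 2*84*69) = sqrt(4057 + 11592) = sqrt(15649)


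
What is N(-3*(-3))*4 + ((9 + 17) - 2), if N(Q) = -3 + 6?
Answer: 36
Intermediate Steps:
N(Q) = 3
N(-3*(-3))*4 + ((9 + 17) - 2) = 3*4 + ((9 + 17) - 2) = 12 + (26 - 2) = 12 + 24 = 36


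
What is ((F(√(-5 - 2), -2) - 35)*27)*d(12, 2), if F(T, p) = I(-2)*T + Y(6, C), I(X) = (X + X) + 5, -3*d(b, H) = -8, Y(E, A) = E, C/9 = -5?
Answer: -2088 + 72*I*√7 ≈ -2088.0 + 190.49*I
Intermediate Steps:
C = -45 (C = 9*(-5) = -45)
d(b, H) = 8/3 (d(b, H) = -⅓*(-8) = 8/3)
I(X) = 5 + 2*X (I(X) = 2*X + 5 = 5 + 2*X)
F(T, p) = 6 + T (F(T, p) = (5 + 2*(-2))*T + 6 = (5 - 4)*T + 6 = 1*T + 6 = T + 6 = 6 + T)
((F(√(-5 - 2), -2) - 35)*27)*d(12, 2) = (((6 + √(-5 - 2)) - 35)*27)*(8/3) = (((6 + √(-7)) - 35)*27)*(8/3) = (((6 + I*√7) - 35)*27)*(8/3) = ((-29 + I*√7)*27)*(8/3) = (-783 + 27*I*√7)*(8/3) = -2088 + 72*I*√7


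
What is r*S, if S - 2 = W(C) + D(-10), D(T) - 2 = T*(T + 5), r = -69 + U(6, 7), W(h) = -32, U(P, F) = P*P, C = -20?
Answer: -726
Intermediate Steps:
U(P, F) = P**2
r = -33 (r = -69 + 6**2 = -69 + 36 = -33)
D(T) = 2 + T*(5 + T) (D(T) = 2 + T*(T + 5) = 2 + T*(5 + T))
S = 22 (S = 2 + (-32 + (2 + (-10)**2 + 5*(-10))) = 2 + (-32 + (2 + 100 - 50)) = 2 + (-32 + 52) = 2 + 20 = 22)
r*S = -33*22 = -726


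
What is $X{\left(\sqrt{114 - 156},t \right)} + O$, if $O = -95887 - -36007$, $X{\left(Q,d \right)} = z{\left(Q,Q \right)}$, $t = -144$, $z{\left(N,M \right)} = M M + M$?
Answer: $-59922 + i \sqrt{42} \approx -59922.0 + 6.4807 i$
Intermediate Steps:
$z{\left(N,M \right)} = M + M^{2}$ ($z{\left(N,M \right)} = M^{2} + M = M + M^{2}$)
$X{\left(Q,d \right)} = Q \left(1 + Q\right)$
$O = -59880$ ($O = -95887 + 36007 = -59880$)
$X{\left(\sqrt{114 - 156},t \right)} + O = \sqrt{114 - 156} \left(1 + \sqrt{114 - 156}\right) - 59880 = \sqrt{-42} \left(1 + \sqrt{-42}\right) - 59880 = i \sqrt{42} \left(1 + i \sqrt{42}\right) - 59880 = -59880 + i \sqrt{42} \left(1 + i \sqrt{42}\right)$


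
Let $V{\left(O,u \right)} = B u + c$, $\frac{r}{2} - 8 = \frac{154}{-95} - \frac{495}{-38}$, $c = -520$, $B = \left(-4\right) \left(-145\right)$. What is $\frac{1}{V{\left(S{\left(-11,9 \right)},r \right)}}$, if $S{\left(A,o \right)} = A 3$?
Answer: $\frac{19}{417812} \approx 4.5475 \cdot 10^{-5}$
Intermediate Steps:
$B = 580$
$S{\left(A,o \right)} = 3 A$
$r = \frac{3687}{95}$ ($r = 16 + 2 \left(\frac{154}{-95} - \frac{495}{-38}\right) = 16 + 2 \left(154 \left(- \frac{1}{95}\right) - - \frac{495}{38}\right) = 16 + 2 \left(- \frac{154}{95} + \frac{495}{38}\right) = 16 + 2 \cdot \frac{2167}{190} = 16 + \frac{2167}{95} = \frac{3687}{95} \approx 38.811$)
$V{\left(O,u \right)} = -520 + 580 u$ ($V{\left(O,u \right)} = 580 u - 520 = -520 + 580 u$)
$\frac{1}{V{\left(S{\left(-11,9 \right)},r \right)}} = \frac{1}{-520 + 580 \cdot \frac{3687}{95}} = \frac{1}{-520 + \frac{427692}{19}} = \frac{1}{\frac{417812}{19}} = \frac{19}{417812}$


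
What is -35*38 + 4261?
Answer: 2931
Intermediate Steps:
-35*38 + 4261 = -1330 + 4261 = 2931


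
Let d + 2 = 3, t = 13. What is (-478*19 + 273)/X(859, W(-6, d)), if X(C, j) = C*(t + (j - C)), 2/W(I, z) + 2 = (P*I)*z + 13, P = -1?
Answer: 149753/12352420 ≈ 0.012123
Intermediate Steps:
d = 1 (d = -2 + 3 = 1)
W(I, z) = 2/(11 - I*z) (W(I, z) = 2/(-2 + ((-I)*z + 13)) = 2/(-2 + (-I*z + 13)) = 2/(-2 + (13 - I*z)) = 2/(11 - I*z))
X(C, j) = C*(13 + j - C) (X(C, j) = C*(13 + (j - C)) = C*(13 + j - C))
(-478*19 + 273)/X(859, W(-6, d)) = (-478*19 + 273)/((859*(13 + 2/(11 - 1*(-6)*1) - 1*859))) = (-9082 + 273)/((859*(13 + 2/(11 + 6) - 859))) = -8809*1/(859*(13 + 2/17 - 859)) = -8809/(859*(-14380/17)) = -8809/(-12352420/17) = -8809*(-17/12352420) = 149753/12352420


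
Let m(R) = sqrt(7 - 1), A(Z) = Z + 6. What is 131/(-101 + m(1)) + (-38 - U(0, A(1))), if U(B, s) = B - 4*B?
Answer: -400641/10195 - 131*sqrt(6)/10195 ≈ -39.329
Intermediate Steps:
A(Z) = 6 + Z
m(R) = sqrt(6)
U(B, s) = -3*B
131/(-101 + m(1)) + (-38 - U(0, A(1))) = 131/(-101 + sqrt(6)) + (-38 - (-3)*0) = 131/(-101 + sqrt(6)) + (-38 - 1*0) = 131/(-101 + sqrt(6)) + (-38 + 0) = 131/(-101 + sqrt(6)) - 38 = -38 + 131/(-101 + sqrt(6))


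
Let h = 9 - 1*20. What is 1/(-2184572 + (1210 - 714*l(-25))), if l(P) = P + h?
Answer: -1/2157658 ≈ -4.6347e-7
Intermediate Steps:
h = -11 (h = 9 - 20 = -11)
l(P) = -11 + P (l(P) = P - 11 = -11 + P)
1/(-2184572 + (1210 - 714*l(-25))) = 1/(-2184572 + (1210 - 714*(-11 - 25))) = 1/(-2184572 + (1210 - 714*(-36))) = 1/(-2184572 + (1210 + 25704)) = 1/(-2184572 + 26914) = 1/(-2157658) = -1/2157658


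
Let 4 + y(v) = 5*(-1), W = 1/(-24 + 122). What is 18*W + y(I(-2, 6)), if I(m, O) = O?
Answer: -432/49 ≈ -8.8163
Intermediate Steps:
W = 1/98 ≈ 0.010204
y(v) = -9 (y(v) = -4 + 5*(-1) = -4 - 5 = -9)
18*W + y(I(-2, 6)) = 18*(1/98) - 9 = 9/49 - 9 = -432/49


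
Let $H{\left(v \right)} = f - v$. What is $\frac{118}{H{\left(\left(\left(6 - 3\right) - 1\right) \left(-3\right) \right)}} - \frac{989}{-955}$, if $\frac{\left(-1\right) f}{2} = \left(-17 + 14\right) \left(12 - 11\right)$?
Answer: $\frac{62279}{5730} \approx 10.869$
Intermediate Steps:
$f = 6$ ($f = - 2 \left(-17 + 14\right) \left(12 - 11\right) = - 2 \left(\left(-3\right) 1\right) = \left(-2\right) \left(-3\right) = 6$)
$H{\left(v \right)} = 6 - v$
$\frac{118}{H{\left(\left(\left(6 - 3\right) - 1\right) \left(-3\right) \right)}} - \frac{989}{-955} = \frac{118}{6 - \left(\left(6 - 3\right) - 1\right) \left(-3\right)} - \frac{989}{-955} = \frac{118}{6 - \left(\left(6 - 3\right) - 1\right) \left(-3\right)} - - \frac{989}{955} = \frac{118}{6 - \left(3 - 1\right) \left(-3\right)} + \frac{989}{955} = \frac{118}{6 - 2 \left(-3\right)} + \frac{989}{955} = \frac{118}{6 - -6} + \frac{989}{955} = \frac{118}{6 + 6} + \frac{989}{955} = \frac{118}{12} + \frac{989}{955} = 118 \cdot \frac{1}{12} + \frac{989}{955} = \frac{59}{6} + \frac{989}{955} = \frac{62279}{5730}$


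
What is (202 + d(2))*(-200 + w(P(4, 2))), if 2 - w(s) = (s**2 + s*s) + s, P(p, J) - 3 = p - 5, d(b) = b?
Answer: -42432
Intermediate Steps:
P(p, J) = -2 + p (P(p, J) = 3 + (p - 5) = 3 + (-5 + p) = -2 + p)
w(s) = 2 - s - 2*s**2 (w(s) = 2 - ((s**2 + s*s) + s) = 2 - ((s**2 + s**2) + s) = 2 - (2*s**2 + s) = 2 - (s + 2*s**2) = 2 + (-s - 2*s**2) = 2 - s - 2*s**2)
(202 + d(2))*(-200 + w(P(4, 2))) = (202 + 2)*(-200 + (2 - (-2 + 4) - 2*(-2 + 4)**2)) = 204*(-200 + (2 - 1*2 - 2*2**2)) = 204*(-200 + (2 - 2 - 2*4)) = 204*(-200 + (2 - 2 - 8)) = 204*(-200 - 8) = 204*(-208) = -42432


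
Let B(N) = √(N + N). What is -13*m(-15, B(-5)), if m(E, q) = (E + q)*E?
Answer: -2925 + 195*I*√10 ≈ -2925.0 + 616.64*I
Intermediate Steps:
B(N) = √2*√N (B(N) = √(2*N) = √2*√N)
m(E, q) = E*(E + q)
-13*m(-15, B(-5)) = -(-195)*(-15 + √2*√(-5)) = -(-195)*(-15 + √2*(I*√5)) = -(-195)*(-15 + I*√10) = -13*(225 - 15*I*√10) = -2925 + 195*I*√10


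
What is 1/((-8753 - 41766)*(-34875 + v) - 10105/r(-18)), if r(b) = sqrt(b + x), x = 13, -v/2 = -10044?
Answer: 747024453/558045533400371414 - 2021*I*sqrt(5)/558045533400371414 ≈ 1.3386e-9 - 8.0981e-15*I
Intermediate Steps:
v = 20088 (v = -2*(-10044) = 20088)
r(b) = sqrt(13 + b) (r(b) = sqrt(b + 13) = sqrt(13 + b))
1/((-8753 - 41766)*(-34875 + v) - 10105/r(-18)) = 1/((-8753 - 41766)*(-34875 + 20088) - 10105/(sqrt(13 - 18))) = 1/(-50519*(-14787) - 10105/(sqrt(-5))) = 1/(747024453 - 10105/(I*sqrt(5))) = 1/(747024453 - 10105*(-I*sqrt(5)/5)) = 1/(747024453 - (-2021)*I*sqrt(5)) = 1/(747024453 + 2021*I*sqrt(5))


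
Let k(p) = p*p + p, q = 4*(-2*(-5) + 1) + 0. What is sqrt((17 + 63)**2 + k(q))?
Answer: 2*sqrt(2095) ≈ 91.542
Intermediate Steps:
q = 44 (q = 4*(10 + 1) + 0 = 4*11 + 0 = 44 + 0 = 44)
k(p) = p + p**2 (k(p) = p**2 + p = p + p**2)
sqrt((17 + 63)**2 + k(q)) = sqrt((17 + 63)**2 + 44*(1 + 44)) = sqrt(80**2 + 44*45) = sqrt(6400 + 1980) = sqrt(8380) = 2*sqrt(2095)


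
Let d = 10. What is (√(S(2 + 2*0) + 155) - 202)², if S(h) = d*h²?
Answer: (202 - √195)² ≈ 35357.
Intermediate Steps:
S(h) = 10*h²
(√(S(2 + 2*0) + 155) - 202)² = (√(10*(2 + 2*0)² + 155) - 202)² = (√(10*(2 + 0)² + 155) - 202)² = (√(10*2² + 155) - 202)² = (√(10*4 + 155) - 202)² = (√(40 + 155) - 202)² = (√195 - 202)² = (-202 + √195)²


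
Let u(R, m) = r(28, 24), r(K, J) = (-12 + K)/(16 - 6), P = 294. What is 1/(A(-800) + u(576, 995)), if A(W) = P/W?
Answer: 400/493 ≈ 0.81136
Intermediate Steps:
r(K, J) = -6/5 + K/10 (r(K, J) = (-12 + K)/10 = (-12 + K)*(⅒) = -6/5 + K/10)
u(R, m) = 8/5 (u(R, m) = -6/5 + (⅒)*28 = -6/5 + 14/5 = 8/5)
A(W) = 294/W
1/(A(-800) + u(576, 995)) = 1/(294/(-800) + 8/5) = 1/(294*(-1/800) + 8/5) = 1/(-147/400 + 8/5) = 1/(493/400) = 400/493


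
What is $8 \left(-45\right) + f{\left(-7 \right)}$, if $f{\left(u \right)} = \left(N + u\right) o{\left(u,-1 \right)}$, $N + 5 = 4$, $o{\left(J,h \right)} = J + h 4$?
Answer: $-272$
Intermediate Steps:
$o{\left(J,h \right)} = J + 4 h$
$N = -1$ ($N = -5 + 4 = -1$)
$f{\left(u \right)} = \left(-1 + u\right) \left(-4 + u\right)$ ($f{\left(u \right)} = \left(-1 + u\right) \left(u + 4 \left(-1\right)\right) = \left(-1 + u\right) \left(u - 4\right) = \left(-1 + u\right) \left(-4 + u\right)$)
$8 \left(-45\right) + f{\left(-7 \right)} = 8 \left(-45\right) + \left(-1 - 7\right) \left(-4 - 7\right) = -360 - -88 = -360 + 88 = -272$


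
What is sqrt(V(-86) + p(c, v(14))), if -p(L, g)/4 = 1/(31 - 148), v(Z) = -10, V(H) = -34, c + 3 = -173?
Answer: I*sqrt(51662)/39 ≈ 5.828*I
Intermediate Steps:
c = -176 (c = -3 - 173 = -176)
p(L, g) = 4/117 (p(L, g) = -4/(31 - 148) = -4/(-117) = -4*(-1/117) = 4/117)
sqrt(V(-86) + p(c, v(14))) = sqrt(-34 + 4/117) = sqrt(-3974/117) = I*sqrt(51662)/39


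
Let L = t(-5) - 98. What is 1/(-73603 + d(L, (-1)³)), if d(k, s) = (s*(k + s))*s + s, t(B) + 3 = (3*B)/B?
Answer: -1/73703 ≈ -1.3568e-5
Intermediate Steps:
t(B) = 0 (t(B) = -3 + (3*B)/B = -3 + 3 = 0)
L = -98 (L = 0 - 98 = -98)
d(k, s) = s + s²*(k + s) (d(k, s) = s²*(k + s) + s = s + s²*(k + s))
1/(-73603 + d(L, (-1)³)) = 1/(-73603 + (-1)³*(1 + ((-1)³)² - 98*(-1)³)) = 1/(-73603 - (1 + (-1)² - 98*(-1))) = 1/(-73603 - (1 + 1 + 98)) = 1/(-73603 - 1*100) = 1/(-73603 - 100) = 1/(-73703) = -1/73703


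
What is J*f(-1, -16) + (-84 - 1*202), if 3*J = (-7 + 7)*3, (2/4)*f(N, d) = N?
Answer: -286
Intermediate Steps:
f(N, d) = 2*N
J = 0 (J = ((-7 + 7)*3)/3 = (0*3)/3 = (⅓)*0 = 0)
J*f(-1, -16) + (-84 - 1*202) = 0*(2*(-1)) + (-84 - 1*202) = 0*(-2) + (-84 - 202) = 0 - 286 = -286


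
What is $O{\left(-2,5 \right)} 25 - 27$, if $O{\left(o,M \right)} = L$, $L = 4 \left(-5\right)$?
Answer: $-527$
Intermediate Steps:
$L = -20$
$O{\left(o,M \right)} = -20$
$O{\left(-2,5 \right)} 25 - 27 = \left(-20\right) 25 - 27 = -500 - 27 = -527$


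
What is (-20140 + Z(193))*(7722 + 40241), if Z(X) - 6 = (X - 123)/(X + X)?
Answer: -186375920401/193 ≈ -9.6568e+8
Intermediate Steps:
Z(X) = 6 + (-123 + X)/(2*X) (Z(X) = 6 + (X - 123)/(X + X) = 6 + (-123 + X)/((2*X)) = 6 + (-123 + X)*(1/(2*X)) = 6 + (-123 + X)/(2*X))
(-20140 + Z(193))*(7722 + 40241) = (-20140 + (1/2)*(-123 + 13*193)/193)*(7722 + 40241) = (-20140 + (1/2)*(1/193)*(-123 + 2509))*47963 = (-20140 + (1/2)*(1/193)*2386)*47963 = (-20140 + 1193/193)*47963 = -3885827/193*47963 = -186375920401/193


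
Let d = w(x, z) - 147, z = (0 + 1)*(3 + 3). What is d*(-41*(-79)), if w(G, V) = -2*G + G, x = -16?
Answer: -424309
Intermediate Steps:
z = 6 (z = 1*6 = 6)
w(G, V) = -G
d = -131 (d = -1*(-16) - 147 = 16 - 147 = -131)
d*(-41*(-79)) = -(-5371)*(-79) = -131*3239 = -424309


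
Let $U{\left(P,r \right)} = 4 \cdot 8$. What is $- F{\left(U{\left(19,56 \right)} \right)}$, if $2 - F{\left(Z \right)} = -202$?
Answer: $-204$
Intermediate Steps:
$U{\left(P,r \right)} = 32$
$F{\left(Z \right)} = 204$ ($F{\left(Z \right)} = 2 - -202 = 2 + 202 = 204$)
$- F{\left(U{\left(19,56 \right)} \right)} = \left(-1\right) 204 = -204$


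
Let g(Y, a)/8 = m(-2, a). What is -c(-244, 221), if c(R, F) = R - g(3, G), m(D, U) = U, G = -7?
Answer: 188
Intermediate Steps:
g(Y, a) = 8*a
c(R, F) = 56 + R (c(R, F) = R - 8*(-7) = R - 1*(-56) = R + 56 = 56 + R)
-c(-244, 221) = -(56 - 244) = -1*(-188) = 188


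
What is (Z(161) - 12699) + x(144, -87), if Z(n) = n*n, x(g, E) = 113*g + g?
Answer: 29638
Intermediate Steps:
x(g, E) = 114*g
Z(n) = n**2
(Z(161) - 12699) + x(144, -87) = (161**2 - 12699) + 114*144 = (25921 - 12699) + 16416 = 13222 + 16416 = 29638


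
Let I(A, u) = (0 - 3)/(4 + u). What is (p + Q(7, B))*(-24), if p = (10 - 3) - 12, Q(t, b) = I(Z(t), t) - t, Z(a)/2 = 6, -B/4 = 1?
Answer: 3240/11 ≈ 294.55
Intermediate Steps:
B = -4 (B = -4*1 = -4)
Z(a) = 12 (Z(a) = 2*6 = 12)
I(A, u) = -3/(4 + u)
Q(t, b) = -t - 3/(4 + t) (Q(t, b) = -3/(4 + t) - t = -t - 3/(4 + t))
p = -5 (p = 7 - 12 = -5)
(p + Q(7, B))*(-24) = (-5 + (-3 - 1*7*(4 + 7))/(4 + 7))*(-24) = (-5 + (-3 - 1*7*11)/11)*(-24) = (-5 + (-3 - 77)/11)*(-24) = (-5 + (1/11)*(-80))*(-24) = (-5 - 80/11)*(-24) = -135/11*(-24) = 3240/11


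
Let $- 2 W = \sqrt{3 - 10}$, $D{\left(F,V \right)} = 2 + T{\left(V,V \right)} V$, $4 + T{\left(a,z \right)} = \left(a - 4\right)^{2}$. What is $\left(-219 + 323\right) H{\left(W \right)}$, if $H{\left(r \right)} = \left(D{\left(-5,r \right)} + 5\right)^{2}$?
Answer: $\frac{213941}{8} - 22386 i \sqrt{7} \approx 26743.0 - 59228.0 i$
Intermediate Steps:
$T{\left(a,z \right)} = -4 + \left(-4 + a\right)^{2}$ ($T{\left(a,z \right)} = -4 + \left(a - 4\right)^{2} = -4 + \left(-4 + a\right)^{2}$)
$D{\left(F,V \right)} = 2 + V \left(-4 + \left(-4 + V\right)^{2}\right)$ ($D{\left(F,V \right)} = 2 + \left(-4 + \left(-4 + V\right)^{2}\right) V = 2 + V \left(-4 + \left(-4 + V\right)^{2}\right)$)
$W = - \frac{i \sqrt{7}}{2}$ ($W = - \frac{\sqrt{3 - 10}}{2} = - \frac{\sqrt{-7}}{2} = - \frac{i \sqrt{7}}{2} \approx - 1.3229 i$)
$H{\left(r \right)} = \left(7 + r \left(-4 + \left(-4 + r\right)^{2}\right)\right)^{2}$ ($H{\left(r \right)} = \left(\left(2 + r \left(-4 + \left(-4 + r\right)^{2}\right)\right) + 5\right)^{2} = \left(7 + r \left(-4 + \left(-4 + r\right)^{2}\right)\right)^{2}$)
$\left(-219 + 323\right) H{\left(W \right)} = \left(-219 + 323\right) \left(7 + - \frac{i \sqrt{7}}{2} \left(-4 + \left(-4 - \frac{i \sqrt{7}}{2}\right)^{2}\right)\right)^{2} = 104 \left(7 - \frac{i \sqrt{7} \left(-4 + \left(-4 - \frac{i \sqrt{7}}{2}\right)^{2}\right)}{2}\right)^{2}$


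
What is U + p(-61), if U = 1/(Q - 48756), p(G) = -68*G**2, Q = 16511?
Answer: -8158887861/32245 ≈ -2.5303e+5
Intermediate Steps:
U = -1/32245 (U = 1/(16511 - 48756) = 1/(-32245) = -1/32245 ≈ -3.1013e-5)
U + p(-61) = -1/32245 - 68*(-61)**2 = -1/32245 - 68*3721 = -1/32245 - 253028 = -8158887861/32245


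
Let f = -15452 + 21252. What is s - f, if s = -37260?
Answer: -43060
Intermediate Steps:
f = 5800
s - f = -37260 - 1*5800 = -37260 - 5800 = -43060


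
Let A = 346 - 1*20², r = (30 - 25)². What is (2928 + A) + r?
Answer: 2899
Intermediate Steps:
r = 25 (r = 5² = 25)
A = -54 (A = 346 - 1*400 = 346 - 400 = -54)
(2928 + A) + r = (2928 - 54) + 25 = 2874 + 25 = 2899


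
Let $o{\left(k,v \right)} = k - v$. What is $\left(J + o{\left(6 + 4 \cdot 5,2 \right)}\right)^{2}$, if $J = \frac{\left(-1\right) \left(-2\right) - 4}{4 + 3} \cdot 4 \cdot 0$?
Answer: $576$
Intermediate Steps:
$J = 0$ ($J = \frac{2 - 4}{7} \cdot 4 \cdot 0 = \left(-2\right) \frac{1}{7} \cdot 4 \cdot 0 = \left(- \frac{2}{7}\right) 4 \cdot 0 = \left(- \frac{8}{7}\right) 0 = 0$)
$\left(J + o{\left(6 + 4 \cdot 5,2 \right)}\right)^{2} = \left(0 + \left(\left(6 + 4 \cdot 5\right) - 2\right)\right)^{2} = \left(0 + \left(\left(6 + 20\right) - 2\right)\right)^{2} = \left(0 + \left(26 - 2\right)\right)^{2} = \left(0 + 24\right)^{2} = 24^{2} = 576$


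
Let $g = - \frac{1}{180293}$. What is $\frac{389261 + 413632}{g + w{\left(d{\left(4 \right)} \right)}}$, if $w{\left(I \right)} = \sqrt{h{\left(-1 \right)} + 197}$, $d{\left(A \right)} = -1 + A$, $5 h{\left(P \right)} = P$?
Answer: $\frac{723779938245}{31985476795411} + \frac{52196982562402314 \sqrt{1230}}{31985476795411} \approx 57233.0$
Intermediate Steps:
$h{\left(P \right)} = \frac{P}{5}$
$w{\left(I \right)} = \frac{2 \sqrt{1230}}{5}$ ($w{\left(I \right)} = \sqrt{\frac{1}{5} \left(-1\right) + 197} = \sqrt{- \frac{1}{5} + 197} = \sqrt{\frac{984}{5}} = \frac{2 \sqrt{1230}}{5}$)
$g = - \frac{1}{180293}$ ($g = \left(-1\right) \frac{1}{180293} = - \frac{1}{180293} \approx -5.5465 \cdot 10^{-6}$)
$\frac{389261 + 413632}{g + w{\left(d{\left(4 \right)} \right)}} = \frac{389261 + 413632}{- \frac{1}{180293} + \frac{2 \sqrt{1230}}{5}} = \frac{802893}{- \frac{1}{180293} + \frac{2 \sqrt{1230}}{5}}$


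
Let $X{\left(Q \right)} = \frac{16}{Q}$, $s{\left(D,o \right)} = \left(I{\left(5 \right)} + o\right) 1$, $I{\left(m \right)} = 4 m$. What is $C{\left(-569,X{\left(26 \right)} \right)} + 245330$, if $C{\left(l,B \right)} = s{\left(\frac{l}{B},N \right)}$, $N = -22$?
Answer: $245328$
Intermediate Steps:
$s{\left(D,o \right)} = 20 + o$ ($s{\left(D,o \right)} = \left(4 \cdot 5 + o\right) 1 = \left(20 + o\right) 1 = 20 + o$)
$C{\left(l,B \right)} = -2$ ($C{\left(l,B \right)} = 20 - 22 = -2$)
$C{\left(-569,X{\left(26 \right)} \right)} + 245330 = -2 + 245330 = 245328$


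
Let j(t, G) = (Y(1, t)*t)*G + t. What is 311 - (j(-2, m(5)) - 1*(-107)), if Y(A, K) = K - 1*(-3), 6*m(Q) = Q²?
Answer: 643/3 ≈ 214.33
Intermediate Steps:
m(Q) = Q²/6
Y(A, K) = 3 + K (Y(A, K) = K + 3 = 3 + K)
j(t, G) = t + G*t*(3 + t) (j(t, G) = ((3 + t)*t)*G + t = (t*(3 + t))*G + t = G*t*(3 + t) + t = t + G*t*(3 + t))
311 - (j(-2, m(5)) - 1*(-107)) = 311 - (-2*(1 + ((⅙)*5²)*(3 - 2)) - 1*(-107)) = 311 - (-2*(1 + ((⅙)*25)*1) + 107) = 311 - (-2*(1 + (25/6)*1) + 107) = 311 - (-2*(1 + 25/6) + 107) = 311 - (-2*31/6 + 107) = 311 - (-31/3 + 107) = 311 - 1*290/3 = 311 - 290/3 = 643/3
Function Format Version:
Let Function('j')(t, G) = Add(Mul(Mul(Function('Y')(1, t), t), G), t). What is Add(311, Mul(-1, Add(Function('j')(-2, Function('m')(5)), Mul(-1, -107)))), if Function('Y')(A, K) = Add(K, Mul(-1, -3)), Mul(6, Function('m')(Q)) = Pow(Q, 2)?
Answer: Rational(643, 3) ≈ 214.33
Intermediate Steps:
Function('m')(Q) = Mul(Rational(1, 6), Pow(Q, 2))
Function('Y')(A, K) = Add(3, K) (Function('Y')(A, K) = Add(K, 3) = Add(3, K))
Function('j')(t, G) = Add(t, Mul(G, t, Add(3, t))) (Function('j')(t, G) = Add(Mul(Mul(Add(3, t), t), G), t) = Add(Mul(Mul(t, Add(3, t)), G), t) = Add(Mul(G, t, Add(3, t)), t) = Add(t, Mul(G, t, Add(3, t))))
Add(311, Mul(-1, Add(Function('j')(-2, Function('m')(5)), Mul(-1, -107)))) = Add(311, Mul(-1, Add(Mul(-2, Add(1, Mul(Mul(Rational(1, 6), Pow(5, 2)), Add(3, -2)))), Mul(-1, -107)))) = Add(311, Mul(-1, Add(Mul(-2, Add(1, Mul(Mul(Rational(1, 6), 25), 1))), 107))) = Add(311, Mul(-1, Add(Mul(-2, Add(1, Mul(Rational(25, 6), 1))), 107))) = Add(311, Mul(-1, Add(Mul(-2, Add(1, Rational(25, 6))), 107))) = Add(311, Mul(-1, Add(Mul(-2, Rational(31, 6)), 107))) = Add(311, Mul(-1, Add(Rational(-31, 3), 107))) = Add(311, Mul(-1, Rational(290, 3))) = Add(311, Rational(-290, 3)) = Rational(643, 3)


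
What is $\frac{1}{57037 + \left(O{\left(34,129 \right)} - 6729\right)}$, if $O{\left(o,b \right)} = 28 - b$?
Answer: $\frac{1}{50207} \approx 1.9918 \cdot 10^{-5}$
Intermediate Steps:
$\frac{1}{57037 + \left(O{\left(34,129 \right)} - 6729\right)} = \frac{1}{57037 + \left(\left(28 - 129\right) - 6729\right)} = \frac{1}{57037 - 6830} = \frac{1}{50207}$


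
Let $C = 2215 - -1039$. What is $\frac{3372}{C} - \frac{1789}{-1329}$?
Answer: $\frac{5151397}{2162283} \approx 2.3824$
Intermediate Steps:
$C = 3254$ ($C = 2215 + 1039 = 3254$)
$\frac{3372}{C} - \frac{1789}{-1329} = \frac{3372}{3254} - \frac{1789}{-1329} = 3372 \cdot \frac{1}{3254} - - \frac{1789}{1329} = \frac{1686}{1627} + \frac{1789}{1329} = \frac{5151397}{2162283}$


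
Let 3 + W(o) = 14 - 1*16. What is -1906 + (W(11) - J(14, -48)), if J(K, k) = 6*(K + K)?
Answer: -2079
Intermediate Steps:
J(K, k) = 12*K (J(K, k) = 6*(2*K) = 12*K)
W(o) = -5 (W(o) = -3 + (14 - 1*16) = -3 + (14 - 16) = -3 - 2 = -5)
-1906 + (W(11) - J(14, -48)) = -1906 + (-5 - 12*14) = -1906 + (-5 - 1*168) = -1906 + (-5 - 168) = -1906 - 173 = -2079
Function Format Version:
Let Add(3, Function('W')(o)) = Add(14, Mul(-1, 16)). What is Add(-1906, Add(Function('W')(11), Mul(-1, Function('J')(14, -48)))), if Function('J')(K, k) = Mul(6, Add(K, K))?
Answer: -2079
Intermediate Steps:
Function('J')(K, k) = Mul(12, K) (Function('J')(K, k) = Mul(6, Mul(2, K)) = Mul(12, K))
Function('W')(o) = -5 (Function('W')(o) = Add(-3, Add(14, Mul(-1, 16))) = Add(-3, Add(14, -16)) = Add(-3, -2) = -5)
Add(-1906, Add(Function('W')(11), Mul(-1, Function('J')(14, -48)))) = Add(-1906, Add(-5, Mul(-1, Mul(12, 14)))) = Add(-1906, Add(-5, Mul(-1, 168))) = Add(-1906, Add(-5, -168)) = Add(-1906, -173) = -2079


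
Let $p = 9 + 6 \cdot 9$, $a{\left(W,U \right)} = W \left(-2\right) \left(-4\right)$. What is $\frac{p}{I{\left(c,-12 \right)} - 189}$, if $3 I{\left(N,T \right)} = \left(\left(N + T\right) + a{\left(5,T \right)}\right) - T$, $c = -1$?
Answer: $- \frac{63}{176} \approx -0.35795$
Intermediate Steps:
$a{\left(W,U \right)} = 8 W$ ($a{\left(W,U \right)} = - 2 W \left(-4\right) = 8 W$)
$p = 63$ ($p = 9 + 54 = 63$)
$I{\left(N,T \right)} = \frac{40}{3} + \frac{N}{3}$ ($I{\left(N,T \right)} = \frac{\left(\left(N + T\right) + 8 \cdot 5\right) - T}{3} = \frac{\left(\left(N + T\right) + 40\right) - T}{3} = \frac{\left(40 + N + T\right) - T}{3} = \frac{40 + N}{3} = \frac{40}{3} + \frac{N}{3}$)
$\frac{p}{I{\left(c,-12 \right)} - 189} = \frac{63}{\left(\frac{40}{3} + \frac{1}{3} \left(-1\right)\right) - 189} = \frac{63}{\left(\frac{40}{3} - \frac{1}{3}\right) - 189} = \frac{63}{13 - 189} = \frac{63}{-176} = 63 \left(- \frac{1}{176}\right) = - \frac{63}{176}$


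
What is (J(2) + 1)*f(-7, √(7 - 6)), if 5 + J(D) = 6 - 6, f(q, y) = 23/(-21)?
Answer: 92/21 ≈ 4.3810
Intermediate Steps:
f(q, y) = -23/21 (f(q, y) = 23*(-1/21) = -23/21)
J(D) = -5 (J(D) = -5 + (6 - 6) = -5 + 0 = -5)
(J(2) + 1)*f(-7, √(7 - 6)) = (-5 + 1)*(-23/21) = -4*(-23/21) = 92/21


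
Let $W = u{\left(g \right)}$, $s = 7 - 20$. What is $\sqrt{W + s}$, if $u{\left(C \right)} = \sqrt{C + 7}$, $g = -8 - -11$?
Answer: $\sqrt{-13 + \sqrt{10}} \approx 3.1365 i$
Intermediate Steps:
$g = 3$ ($g = -8 + 11 = 3$)
$u{\left(C \right)} = \sqrt{7 + C}$
$s = -13$ ($s = 7 - 20 = -13$)
$W = \sqrt{10}$ ($W = \sqrt{7 + 3} = \sqrt{10} \approx 3.1623$)
$\sqrt{W + s} = \sqrt{\sqrt{10} - 13} = \sqrt{-13 + \sqrt{10}}$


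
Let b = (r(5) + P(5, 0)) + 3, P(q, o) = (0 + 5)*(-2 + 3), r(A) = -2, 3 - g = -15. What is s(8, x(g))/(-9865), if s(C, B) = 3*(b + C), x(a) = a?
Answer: -42/9865 ≈ -0.0042575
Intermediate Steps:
g = 18 (g = 3 - 1*(-15) = 3 + 15 = 18)
P(q, o) = 5 (P(q, o) = 5*1 = 5)
b = 6 (b = (-2 + 5) + 3 = 3 + 3 = 6)
s(C, B) = 18 + 3*C (s(C, B) = 3*(6 + C) = 18 + 3*C)
s(8, x(g))/(-9865) = (18 + 3*8)/(-9865) = (18 + 24)*(-1/9865) = 42*(-1/9865) = -42/9865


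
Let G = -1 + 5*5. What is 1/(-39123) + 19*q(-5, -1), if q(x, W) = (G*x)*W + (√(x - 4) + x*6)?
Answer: 66900329/39123 + 57*I ≈ 1710.0 + 57.0*I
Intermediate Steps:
G = 24 (G = -1 + 25 = 24)
q(x, W) = √(-4 + x) + 6*x + 24*W*x (q(x, W) = (24*x)*W + (√(x - 4) + x*6) = 24*W*x + (√(-4 + x) + 6*x) = √(-4 + x) + 6*x + 24*W*x)
1/(-39123) + 19*q(-5, -1) = 1/(-39123) + 19*(√(-4 - 5) + 6*(-5) + 24*(-1)*(-5)) = -1/39123 + 19*(√(-9) - 30 + 120) = -1/39123 + 19*(3*I - 30 + 120) = -1/39123 + 19*(90 + 3*I) = -1/39123 + (1710 + 57*I) = 66900329/39123 + 57*I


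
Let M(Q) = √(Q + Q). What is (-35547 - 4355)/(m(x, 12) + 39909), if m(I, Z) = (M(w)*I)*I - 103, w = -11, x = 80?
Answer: -397084753/621409409 + 63843200*I*√22/621409409 ≈ -0.63901 + 0.48189*I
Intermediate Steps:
M(Q) = √2*√Q (M(Q) = √(2*Q) = √2*√Q)
m(I, Z) = -103 + I*√22*I² (m(I, Z) = ((√2*√(-11))*I)*I - 103 = ((√2*(I*√11))*I)*I - 103 = ((I*√22)*I)*I - 103 = (I*I*√22)*I - 103 = I*√22*I² - 103 = -103 + I*√22*I²)
(-35547 - 4355)/(m(x, 12) + 39909) = (-35547 - 4355)/((-103 + I*√22*80²) + 39909) = -39902/((-103 + I*√22*6400) + 39909) = -39902/((-103 + 6400*I*√22) + 39909) = -39902/(39806 + 6400*I*√22)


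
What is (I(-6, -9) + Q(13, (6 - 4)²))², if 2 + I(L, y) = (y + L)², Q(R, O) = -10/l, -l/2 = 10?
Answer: 199809/4 ≈ 49952.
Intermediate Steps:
l = -20 (l = -2*10 = -20)
Q(R, O) = ½ (Q(R, O) = -10/(-20) = -10*(-1/20) = ½)
I(L, y) = -2 + (L + y)² (I(L, y) = -2 + (y + L)² = -2 + (L + y)²)
(I(-6, -9) + Q(13, (6 - 4)²))² = ((-2 + (-6 - 9)²) + ½)² = ((-2 + (-15)²) + ½)² = ((-2 + 225) + ½)² = (223 + ½)² = (447/2)² = 199809/4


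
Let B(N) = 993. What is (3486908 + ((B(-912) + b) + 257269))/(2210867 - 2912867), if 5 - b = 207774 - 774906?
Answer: -4312307/702000 ≈ -6.1429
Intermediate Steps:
b = 567137 (b = 5 - (207774 - 774906) = 5 - 1*(-567132) = 5 + 567132 = 567137)
(3486908 + ((B(-912) + b) + 257269))/(2210867 - 2912867) = (3486908 + ((993 + 567137) + 257269))/(2210867 - 2912867) = (3486908 + (568130 + 257269))/(-702000) = (3486908 + 825399)*(-1/702000) = 4312307*(-1/702000) = -4312307/702000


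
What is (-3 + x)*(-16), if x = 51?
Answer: -768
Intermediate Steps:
(-3 + x)*(-16) = (-3 + 51)*(-16) = 48*(-16) = -768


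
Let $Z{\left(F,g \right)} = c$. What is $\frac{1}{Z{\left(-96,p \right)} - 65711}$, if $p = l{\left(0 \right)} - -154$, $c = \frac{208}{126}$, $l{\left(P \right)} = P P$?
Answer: $- \frac{63}{4139689} \approx -1.5219 \cdot 10^{-5}$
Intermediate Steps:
$l{\left(P \right)} = P^{2}$
$c = \frac{104}{63}$ ($c = 208 \cdot \frac{1}{126} = \frac{104}{63} \approx 1.6508$)
$p = 154$ ($p = 0^{2} - -154 = 0 + 154 = 154$)
$Z{\left(F,g \right)} = \frac{104}{63}$
$\frac{1}{Z{\left(-96,p \right)} - 65711} = \frac{1}{\frac{104}{63} - 65711} = \frac{1}{- \frac{4139689}{63}} = - \frac{63}{4139689}$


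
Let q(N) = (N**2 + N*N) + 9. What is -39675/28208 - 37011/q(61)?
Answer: -1339624713/210177808 ≈ -6.3738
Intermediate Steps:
q(N) = 9 + 2*N**2 (q(N) = (N**2 + N**2) + 9 = 2*N**2 + 9 = 9 + 2*N**2)
-39675/28208 - 37011/q(61) = -39675/28208 - 37011/(9 + 2*61**2) = -39675*1/28208 - 37011/(9 + 2*3721) = -39675/28208 - 37011/(9 + 7442) = -39675/28208 - 37011/7451 = -1339624713/210177808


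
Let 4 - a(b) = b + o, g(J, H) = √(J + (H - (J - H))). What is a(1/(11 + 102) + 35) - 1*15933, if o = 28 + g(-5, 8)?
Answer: -1807549/113 ≈ -15996.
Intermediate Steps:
g(J, H) = √2*√H (g(J, H) = √(J + (H + (H - J))) = √(J + (-J + 2*H)) = √(2*H) = √2*√H)
o = 32 (o = 28 + √2*√8 = 28 + √2*(2*√2) = 28 + 4 = 32)
a(b) = -28 - b (a(b) = 4 - (b + 32) = 4 - (32 + b) = 4 + (-32 - b) = -28 - b)
a(1/(11 + 102) + 35) - 1*15933 = (-28 - (1/(11 + 102) + 35)) - 1*15933 = (-28 - (1/113 + 35)) - 15933 = (-28 - 1*3956/113) - 15933 = (-28 - 3956/113) - 15933 = -7120/113 - 15933 = -1807549/113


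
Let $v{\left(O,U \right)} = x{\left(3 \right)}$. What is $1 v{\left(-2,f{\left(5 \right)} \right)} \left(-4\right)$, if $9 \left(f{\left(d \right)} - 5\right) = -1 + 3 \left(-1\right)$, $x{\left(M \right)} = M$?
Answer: $-12$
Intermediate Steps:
$f{\left(d \right)} = \frac{41}{9}$ ($f{\left(d \right)} = 5 + \frac{-1 + 3 \left(-1\right)}{9} = 5 + \frac{-1 - 3}{9} = 5 + \frac{1}{9} \left(-4\right) = 5 - \frac{4}{9} = \frac{41}{9}$)
$v{\left(O,U \right)} = 3$
$1 v{\left(-2,f{\left(5 \right)} \right)} \left(-4\right) = 1 \cdot 3 \left(-4\right) = 3 \left(-4\right) = -12$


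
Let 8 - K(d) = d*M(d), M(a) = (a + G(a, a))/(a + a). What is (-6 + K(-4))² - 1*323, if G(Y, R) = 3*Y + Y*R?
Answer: -319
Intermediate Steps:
G(Y, R) = 3*Y + R*Y
M(a) = (a + a*(3 + a))/(2*a) (M(a) = (a + a*(3 + a))/(a + a) = (a + a*(3 + a))/((2*a)) = (a + a*(3 + a))*(1/(2*a)) = (a + a*(3 + a))/(2*a))
K(d) = 8 - d*(2 + d/2)
(-6 + K(-4))² - 1*323 = (-6 + (8 - 2*(-4) - ½*(-4)²))² - 1*323 = (-6 + (8 + 8 - ½*16))² - 323 = (-6 + (8 + 8 - 8))² - 323 = (-6 + 8)² - 323 = 2² - 323 = 4 - 323 = -319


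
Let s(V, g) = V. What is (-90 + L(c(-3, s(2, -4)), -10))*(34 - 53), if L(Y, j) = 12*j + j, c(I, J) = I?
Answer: 4180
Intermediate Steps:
L(Y, j) = 13*j
(-90 + L(c(-3, s(2, -4)), -10))*(34 - 53) = (-90 + 13*(-10))*(34 - 53) = (-90 - 130)*(-19) = -220*(-19) = 4180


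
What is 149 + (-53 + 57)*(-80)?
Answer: -171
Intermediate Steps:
149 + (-53 + 57)*(-80) = 149 + 4*(-80) = 149 - 320 = -171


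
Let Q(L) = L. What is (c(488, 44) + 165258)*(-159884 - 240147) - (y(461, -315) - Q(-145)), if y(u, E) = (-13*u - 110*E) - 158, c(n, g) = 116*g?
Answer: -68150109866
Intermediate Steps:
y(u, E) = -158 - 110*E - 13*u (y(u, E) = (-110*E - 13*u) - 158 = -158 - 110*E - 13*u)
(c(488, 44) + 165258)*(-159884 - 240147) - (y(461, -315) - Q(-145)) = (116*44 + 165258)*(-159884 - 240147) - ((-158 - 110*(-315) - 13*461) - 1*(-145)) = (5104 + 165258)*(-400031) - ((-158 + 34650 - 5993) + 145) = 170362*(-400031) - (28499 + 145) = -68150081222 - 1*28644 = -68150081222 - 28644 = -68150109866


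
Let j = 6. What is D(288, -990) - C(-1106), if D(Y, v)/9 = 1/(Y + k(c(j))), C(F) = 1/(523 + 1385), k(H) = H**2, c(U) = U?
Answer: 13/477 ≈ 0.027254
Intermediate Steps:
C(F) = 1/1908
D(Y, v) = 9/(36 + Y) (D(Y, v) = 9/(Y + 6**2) = 9/(Y + 36) = 9/(36 + Y))
D(288, -990) - C(-1106) = 9/(36 + 288) - 1*1/1908 = 9/324 - 1/1908 = 9*(1/324) - 1/1908 = 1/36 - 1/1908 = 13/477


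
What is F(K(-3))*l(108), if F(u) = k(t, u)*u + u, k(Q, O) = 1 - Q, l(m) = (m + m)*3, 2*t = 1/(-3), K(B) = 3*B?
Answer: -12636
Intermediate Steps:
t = -⅙ (t = (½)/(-3) = (½)*(-⅓) = -⅙ ≈ -0.16667)
l(m) = 6*m (l(m) = (2*m)*3 = 6*m)
F(u) = 13*u/6 (F(u) = (1 - 1*(-⅙))*u + u = (1 + ⅙)*u + u = 7*u/6 + u = 13*u/6)
F(K(-3))*l(108) = (13*(3*(-3))/6)*(6*108) = ((13/6)*(-9))*648 = -39/2*648 = -12636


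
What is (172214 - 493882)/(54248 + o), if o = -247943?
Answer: 321668/193695 ≈ 1.6607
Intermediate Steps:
(172214 - 493882)/(54248 + o) = (172214 - 493882)/(54248 - 247943) = -321668/(-193695) = -321668*(-1/193695) = 321668/193695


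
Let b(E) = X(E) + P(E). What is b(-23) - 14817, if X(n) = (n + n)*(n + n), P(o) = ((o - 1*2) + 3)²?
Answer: -12217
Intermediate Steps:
P(o) = (1 + o)² (P(o) = ((o - 2) + 3)² = ((-2 + o) + 3)² = (1 + o)²)
X(n) = 4*n² (X(n) = (2*n)*(2*n) = 4*n²)
b(E) = (1 + E)² + 4*E² (b(E) = 4*E² + (1 + E)² = (1 + E)² + 4*E²)
b(-23) - 14817 = ((1 - 23)² + 4*(-23)²) - 14817 = ((-22)² + 4*529) - 14817 = (484 + 2116) - 14817 = 2600 - 14817 = -12217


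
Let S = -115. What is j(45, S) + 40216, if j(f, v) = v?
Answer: 40101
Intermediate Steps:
j(45, S) + 40216 = -115 + 40216 = 40101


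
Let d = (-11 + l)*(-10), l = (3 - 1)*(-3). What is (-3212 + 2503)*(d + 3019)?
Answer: -2261001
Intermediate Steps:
l = -6 (l = 2*(-3) = -6)
d = 170 (d = (-11 - 6)*(-10) = -17*(-10) = 170)
(-3212 + 2503)*(d + 3019) = (-3212 + 2503)*(170 + 3019) = -709*3189 = -2261001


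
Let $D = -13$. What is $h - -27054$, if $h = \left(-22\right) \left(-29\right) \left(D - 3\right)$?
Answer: $16846$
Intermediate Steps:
$h = -10208$ ($h = \left(-22\right) \left(-29\right) \left(-13 - 3\right) = 638 \left(-16\right) = -10208$)
$h - -27054 = -10208 - -27054 = -10208 + 27054 = 16846$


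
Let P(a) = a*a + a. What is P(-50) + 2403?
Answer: 4853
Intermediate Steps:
P(a) = a + a² (P(a) = a² + a = a + a²)
P(-50) + 2403 = -50*(1 - 50) + 2403 = -50*(-49) + 2403 = 2450 + 2403 = 4853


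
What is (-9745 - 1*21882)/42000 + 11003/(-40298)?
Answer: -868315423/846258000 ≈ -1.0261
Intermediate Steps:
(-9745 - 1*21882)/42000 + 11003/(-40298) = (-9745 - 21882)*(1/42000) + 11003*(-1/40298) = -31627*1/42000 - 11003/40298 = -31627/42000 - 11003/40298 = -868315423/846258000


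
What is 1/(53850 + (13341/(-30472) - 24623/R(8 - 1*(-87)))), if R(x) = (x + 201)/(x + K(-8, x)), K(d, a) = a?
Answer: 1127464/42893531453 ≈ 2.6285e-5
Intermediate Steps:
R(x) = (201 + x)/(2*x) (R(x) = (x + 201)/(x + x) = (201 + x)/((2*x)) = (201 + x)*(1/(2*x)) = (201 + x)/(2*x))
1/(53850 + (13341/(-30472) - 24623/R(8 - 1*(-87)))) = 1/(53850 + (13341/(-30472) - 24623*2*(8 - 1*(-87))/(201 + (8 - 1*(-87))))) = 1/(53850 + (13341*(-1/30472) - 24623*2*(8 + 87)/(201 + (8 + 87)))) = 1/(53850 + (-13341/30472 - 24623*190/(201 + 95))) = 1/(53850 + (-13341/30472 - 24623/((1/2)*(1/95)*296))) = 1/(53850 + (-13341/30472 - 24623/148/95)) = 1/(53850 + (-13341/30472 - 24623*95/148)) = 1/(53850 + (-13341/30472 - 2339185/148)) = 1/(53850 - 17820404947/1127464) = 1/(42893531453/1127464) = 1127464/42893531453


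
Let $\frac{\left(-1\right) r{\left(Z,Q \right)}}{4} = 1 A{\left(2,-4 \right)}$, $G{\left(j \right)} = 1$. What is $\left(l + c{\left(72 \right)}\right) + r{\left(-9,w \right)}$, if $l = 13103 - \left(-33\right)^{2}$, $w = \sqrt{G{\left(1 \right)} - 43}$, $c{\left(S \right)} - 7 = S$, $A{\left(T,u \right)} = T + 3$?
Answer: $12073$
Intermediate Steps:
$A{\left(T,u \right)} = 3 + T$
$c{\left(S \right)} = 7 + S$
$w = i \sqrt{42}$ ($w = \sqrt{1 - 43} = \sqrt{-42} = i \sqrt{42} \approx 6.4807 i$)
$l = 12014$ ($l = 13103 - 1089 = 12014$)
$r{\left(Z,Q \right)} = -20$ ($r{\left(Z,Q \right)} = - 4 \cdot 1 \left(3 + 2\right) = - 4 \cdot 1 \cdot 5 = \left(-4\right) 5 = -20$)
$\left(l + c{\left(72 \right)}\right) + r{\left(-9,w \right)} = \left(12014 + \left(7 + 72\right)\right) - 20 = \left(12014 + 79\right) - 20 = 12093 - 20 = 12073$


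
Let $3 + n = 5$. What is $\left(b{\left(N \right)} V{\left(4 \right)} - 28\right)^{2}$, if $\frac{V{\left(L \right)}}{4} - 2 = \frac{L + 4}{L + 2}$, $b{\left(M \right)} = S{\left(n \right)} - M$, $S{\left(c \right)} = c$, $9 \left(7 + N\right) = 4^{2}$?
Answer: $\frac{3400336}{729} \approx 4664.4$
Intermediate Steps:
$N = - \frac{47}{9}$ ($N = -7 + \frac{4^{2}}{9} = -7 + \frac{1}{9} \cdot 16 = -7 + \frac{16}{9} = - \frac{47}{9} \approx -5.2222$)
$n = 2$ ($n = -3 + 5 = 2$)
$b{\left(M \right)} = 2 - M$
$V{\left(L \right)} = 8 + \frac{4 \left(4 + L\right)}{2 + L}$ ($V{\left(L \right)} = 8 + 4 \frac{L + 4}{L + 2} = 8 + 4 \frac{4 + L}{2 + L} = 8 + \frac{4 \left(4 + L\right)}{2 + L}$)
$\left(b{\left(N \right)} V{\left(4 \right)} - 28\right)^{2} = \left(\left(2 - - \frac{47}{9}\right) \frac{4 \left(8 + 3 \cdot 4\right)}{2 + 4} - 28\right)^{2} = \left(\left(2 + \frac{47}{9}\right) \frac{4 \left(8 + 12\right)}{6} - 28\right)^{2} = \left(\frac{65 \cdot 4 \cdot \frac{1}{6} \cdot 20}{9} - 28\right)^{2} = \left(\frac{65}{9} \cdot \frac{40}{3} - 28\right)^{2} = \left(\frac{2600}{27} - 28\right)^{2} = \left(\frac{1844}{27}\right)^{2} = \frac{3400336}{729}$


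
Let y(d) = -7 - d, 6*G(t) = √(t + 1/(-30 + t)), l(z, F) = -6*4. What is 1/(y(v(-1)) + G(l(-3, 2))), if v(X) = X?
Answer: -11664/71281 - 18*I*√7782/71281 ≈ -0.16363 - 0.022276*I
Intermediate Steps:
l(z, F) = -24
G(t) = √(t + 1/(-30 + t))/6
1/(y(v(-1)) + G(l(-3, 2))) = 1/((-7 - 1*(-1)) + √((1 - 24*(-30 - 24))/(-30 - 24))/6) = 1/((-7 + 1) + √((1 - 24*(-54))/(-54))/6) = 1/(-6 + √(-(1 + 1296)/54)/6) = 1/(-6 + √(-1/54*1297)/6) = 1/(-6 + √(-1297/54)/6) = 1/(-6 + (I*√7782/18)/6) = 1/(-6 + I*√7782/108)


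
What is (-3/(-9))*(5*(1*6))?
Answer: 10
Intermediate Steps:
(-3/(-9))*(5*(1*6)) = (-3*(-⅑))*(5*6) = (⅓)*30 = 10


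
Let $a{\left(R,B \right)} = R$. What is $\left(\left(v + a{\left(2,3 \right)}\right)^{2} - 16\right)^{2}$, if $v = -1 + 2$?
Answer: $49$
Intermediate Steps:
$v = 1$
$\left(\left(v + a{\left(2,3 \right)}\right)^{2} - 16\right)^{2} = \left(\left(1 + 2\right)^{2} - 16\right)^{2} = \left(3^{2} - 16\right)^{2} = \left(9 - 16\right)^{2} = \left(-7\right)^{2} = 49$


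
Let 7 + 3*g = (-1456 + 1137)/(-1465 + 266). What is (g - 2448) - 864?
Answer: -1083758/327 ≈ -3314.2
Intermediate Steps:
g = -734/327 (g = -7/3 + ((-1456 + 1137)/(-1465 + 266))/3 = -7/3 + (-319/(-1199))/3 = -7/3 + (-319*(-1/1199))/3 = -7/3 + (⅓)*(29/109) = -7/3 + 29/327 = -734/327 ≈ -2.2446)
(g - 2448) - 864 = (-734/327 - 2448) - 864 = -801230/327 - 864 = -1083758/327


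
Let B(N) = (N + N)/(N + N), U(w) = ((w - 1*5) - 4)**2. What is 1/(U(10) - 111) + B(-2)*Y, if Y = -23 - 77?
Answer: -11001/110 ≈ -100.01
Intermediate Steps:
U(w) = (-9 + w)**2 (U(w) = ((w - 5) - 4)**2 = ((-5 + w) - 4)**2 = (-9 + w)**2)
Y = -100
B(N) = 1 (B(N) = (2*N)/((2*N)) = (2*N)*(1/(2*N)) = 1)
1/(U(10) - 111) + B(-2)*Y = 1/((-9 + 10)**2 - 111) + 1*(-100) = 1/(1**2 - 111) - 100 = 1/(1 - 111) - 100 = 1/(-110) - 100 = -1/110 - 100 = -11001/110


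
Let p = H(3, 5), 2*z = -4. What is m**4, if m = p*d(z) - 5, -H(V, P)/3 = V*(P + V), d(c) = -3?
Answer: 1982119441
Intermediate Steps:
z = -2 (z = (1/2)*(-4) = -2)
H(V, P) = -3*V*(P + V)
p = -72 (p = -3*3*(5 + 3) = -3*3*8 = -72)
m = 211 (m = -72*(-3) - 5 = 216 - 5 = 211)
m**4 = 211**4 = 1982119441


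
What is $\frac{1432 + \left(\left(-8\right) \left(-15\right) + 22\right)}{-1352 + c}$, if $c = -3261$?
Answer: $- \frac{1574}{4613} \approx -0.34121$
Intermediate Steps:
$\frac{1432 + \left(\left(-8\right) \left(-15\right) + 22\right)}{-1352 + c} = \frac{1432 + \left(\left(-8\right) \left(-15\right) + 22\right)}{-1352 - 3261} = \frac{1432 + \left(120 + 22\right)}{-4613} = \left(1432 + 142\right) \left(- \frac{1}{4613}\right) = 1574 \left(- \frac{1}{4613}\right) = - \frac{1574}{4613}$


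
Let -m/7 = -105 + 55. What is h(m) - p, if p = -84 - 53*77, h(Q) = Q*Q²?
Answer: 42879165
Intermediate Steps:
m = 350 (m = -7*(-105 + 55) = -7*(-50) = 350)
h(Q) = Q³
p = -4165 (p = -84 - 4081 = -4165)
h(m) - p = 350³ - 1*(-4165) = 42875000 + 4165 = 42879165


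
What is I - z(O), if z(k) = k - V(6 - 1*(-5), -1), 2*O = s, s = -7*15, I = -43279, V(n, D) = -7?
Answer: -86467/2 ≈ -43234.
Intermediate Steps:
s = -105
O = -105/2 (O = (½)*(-105) = -105/2 ≈ -52.500)
z(k) = 7 + k (z(k) = k - 1*(-7) = k + 7 = 7 + k)
I - z(O) = -43279 - (7 - 105/2) = -43279 - 1*(-91/2) = -43279 + 91/2 = -86467/2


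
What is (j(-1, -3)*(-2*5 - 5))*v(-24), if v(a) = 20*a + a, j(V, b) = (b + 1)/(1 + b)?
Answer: 7560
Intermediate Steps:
j(V, b) = 1 (j(V, b) = (1 + b)/(1 + b) = 1)
v(a) = 21*a
(j(-1, -3)*(-2*5 - 5))*v(-24) = (1*(-2*5 - 5))*(21*(-24)) = (1*(-10 - 5))*(-504) = (1*(-15))*(-504) = -15*(-504) = 7560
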